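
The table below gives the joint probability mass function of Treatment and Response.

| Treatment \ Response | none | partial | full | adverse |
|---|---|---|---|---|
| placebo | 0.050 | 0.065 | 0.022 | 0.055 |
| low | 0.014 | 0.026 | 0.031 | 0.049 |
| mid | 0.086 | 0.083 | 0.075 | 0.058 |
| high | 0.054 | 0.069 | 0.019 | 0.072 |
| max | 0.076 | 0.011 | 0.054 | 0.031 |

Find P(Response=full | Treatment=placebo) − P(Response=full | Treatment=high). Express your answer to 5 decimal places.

P(Treatment=placebo) = 0.050 + 0.065 + 0.022 + 0.055 = 0.192; P(Response=full | Treatment=placebo) = 0.022/0.192 = 0.114583.
P(Treatment=high) = 0.054 + 0.069 + 0.019 + 0.072 = 0.214; P(Response=full | Treatment=high) = 0.019/0.214 = 0.088785.
Difference = 0.02580.

0.02580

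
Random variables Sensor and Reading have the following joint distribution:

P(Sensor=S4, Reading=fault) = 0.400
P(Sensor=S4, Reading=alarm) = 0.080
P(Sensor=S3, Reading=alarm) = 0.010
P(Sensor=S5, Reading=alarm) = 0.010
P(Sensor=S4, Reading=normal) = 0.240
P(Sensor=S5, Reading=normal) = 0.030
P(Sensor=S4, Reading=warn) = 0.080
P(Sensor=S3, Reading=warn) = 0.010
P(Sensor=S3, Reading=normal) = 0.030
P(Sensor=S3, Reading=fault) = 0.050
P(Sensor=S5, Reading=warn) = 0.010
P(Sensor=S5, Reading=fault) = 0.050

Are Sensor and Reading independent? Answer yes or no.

yes

Every cell satisfies P(Sensor,Reading) = P(Sensor)·P(Reading). For instance P(Sensor=S3) = 0.100, P(Reading=fault) = 0.500, and 0.100×0.500 = 0.050 matches the joint entry. So Sensor and Reading are independent.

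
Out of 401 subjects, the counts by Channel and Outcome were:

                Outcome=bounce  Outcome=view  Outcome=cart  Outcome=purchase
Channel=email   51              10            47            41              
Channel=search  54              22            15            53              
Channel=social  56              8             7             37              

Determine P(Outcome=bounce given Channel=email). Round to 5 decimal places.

0.34228

Total with Channel=email: 51 + 10 + 47 + 41 = 149.
P(Outcome=bounce | Channel=email) = 51/149 = 0.34228.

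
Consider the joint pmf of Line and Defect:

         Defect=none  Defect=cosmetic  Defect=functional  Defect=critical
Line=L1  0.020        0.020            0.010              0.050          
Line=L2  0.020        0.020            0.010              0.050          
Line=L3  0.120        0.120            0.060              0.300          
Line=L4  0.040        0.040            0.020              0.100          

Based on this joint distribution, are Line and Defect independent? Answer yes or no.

Every cell satisfies P(Line,Defect) = P(Line)·P(Defect). For instance P(Line=L2) = 0.100, P(Defect=none) = 0.200, and 0.100×0.200 = 0.020 matches the joint entry. So Line and Defect are independent.

yes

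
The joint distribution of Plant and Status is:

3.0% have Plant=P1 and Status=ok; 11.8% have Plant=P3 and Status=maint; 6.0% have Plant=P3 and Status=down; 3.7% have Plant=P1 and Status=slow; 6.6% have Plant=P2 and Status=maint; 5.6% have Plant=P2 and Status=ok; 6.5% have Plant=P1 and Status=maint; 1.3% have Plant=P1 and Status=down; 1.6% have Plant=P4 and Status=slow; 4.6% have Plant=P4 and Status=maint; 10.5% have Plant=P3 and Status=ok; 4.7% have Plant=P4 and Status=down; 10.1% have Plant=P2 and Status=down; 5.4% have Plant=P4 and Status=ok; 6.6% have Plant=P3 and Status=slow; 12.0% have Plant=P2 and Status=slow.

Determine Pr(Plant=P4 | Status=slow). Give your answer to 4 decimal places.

0.0669

P(Status=slow) = 0.037 + 0.120 + 0.066 + 0.016 = 0.239.
P(Plant=P4 | Status=slow) = 0.016/0.239 = 0.0669.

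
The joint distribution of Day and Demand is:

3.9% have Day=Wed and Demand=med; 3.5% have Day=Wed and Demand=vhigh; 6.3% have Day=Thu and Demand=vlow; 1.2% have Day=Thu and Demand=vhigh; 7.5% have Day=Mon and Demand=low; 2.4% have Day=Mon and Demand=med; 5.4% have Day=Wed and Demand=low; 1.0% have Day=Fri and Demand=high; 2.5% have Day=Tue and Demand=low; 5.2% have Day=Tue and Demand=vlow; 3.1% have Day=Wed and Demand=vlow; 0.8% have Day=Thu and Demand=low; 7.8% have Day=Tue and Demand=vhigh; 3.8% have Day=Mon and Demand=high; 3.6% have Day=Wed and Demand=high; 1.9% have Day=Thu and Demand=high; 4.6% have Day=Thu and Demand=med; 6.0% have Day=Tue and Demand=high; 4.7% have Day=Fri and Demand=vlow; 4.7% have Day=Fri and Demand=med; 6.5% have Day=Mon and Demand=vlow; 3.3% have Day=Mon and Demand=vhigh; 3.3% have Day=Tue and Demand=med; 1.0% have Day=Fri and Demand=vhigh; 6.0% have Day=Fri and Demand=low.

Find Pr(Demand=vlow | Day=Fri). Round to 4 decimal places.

0.2701

P(Day=Fri) = 0.047 + 0.060 + 0.047 + 0.010 + 0.010 = 0.174.
P(Demand=vlow | Day=Fri) = 0.047/0.174 = 0.2701.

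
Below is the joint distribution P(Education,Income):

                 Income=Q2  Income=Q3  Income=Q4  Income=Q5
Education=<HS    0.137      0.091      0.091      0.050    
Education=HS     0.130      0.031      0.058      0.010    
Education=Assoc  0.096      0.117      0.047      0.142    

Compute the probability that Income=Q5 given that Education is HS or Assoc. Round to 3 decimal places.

0.241

P(Education=HS) = 0.130 + 0.031 + 0.058 + 0.010 = 0.229.
P(Education=Assoc) = 0.096 + 0.117 + 0.047 + 0.142 = 0.402.
P(Education ∈ {HS, Assoc}) = 0.229 + 0.402 = 0.631; P(Income=Q5, Education ∈ {HS, Assoc}) = 0.010 + 0.142 = 0.152.
P(Income=Q5 | Education ∈ {HS, Assoc}) = 0.152/0.631 = 0.241.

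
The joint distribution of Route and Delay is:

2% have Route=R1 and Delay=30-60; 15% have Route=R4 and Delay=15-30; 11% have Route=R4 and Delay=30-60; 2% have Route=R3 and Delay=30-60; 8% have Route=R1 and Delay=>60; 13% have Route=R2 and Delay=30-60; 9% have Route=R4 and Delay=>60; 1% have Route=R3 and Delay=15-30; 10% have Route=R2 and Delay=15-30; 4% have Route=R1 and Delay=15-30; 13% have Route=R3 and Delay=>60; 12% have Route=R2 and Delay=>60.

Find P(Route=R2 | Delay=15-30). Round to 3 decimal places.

0.333

P(Delay=15-30) = 0.04 + 0.10 + 0.01 + 0.15 = 0.30.
P(Route=R2 | Delay=15-30) = 0.10/0.30 = 0.333.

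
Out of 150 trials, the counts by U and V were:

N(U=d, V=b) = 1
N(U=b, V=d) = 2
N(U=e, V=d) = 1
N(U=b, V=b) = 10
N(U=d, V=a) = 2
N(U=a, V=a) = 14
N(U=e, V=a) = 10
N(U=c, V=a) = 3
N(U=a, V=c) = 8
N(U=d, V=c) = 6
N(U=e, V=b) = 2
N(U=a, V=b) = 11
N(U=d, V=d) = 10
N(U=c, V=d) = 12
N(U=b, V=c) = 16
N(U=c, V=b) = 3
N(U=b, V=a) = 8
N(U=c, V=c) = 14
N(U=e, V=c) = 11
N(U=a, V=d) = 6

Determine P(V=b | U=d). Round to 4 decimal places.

0.0526

Total with U=d: 2 + 1 + 6 + 10 = 19.
P(V=b | U=d) = 1/19 = 0.0526.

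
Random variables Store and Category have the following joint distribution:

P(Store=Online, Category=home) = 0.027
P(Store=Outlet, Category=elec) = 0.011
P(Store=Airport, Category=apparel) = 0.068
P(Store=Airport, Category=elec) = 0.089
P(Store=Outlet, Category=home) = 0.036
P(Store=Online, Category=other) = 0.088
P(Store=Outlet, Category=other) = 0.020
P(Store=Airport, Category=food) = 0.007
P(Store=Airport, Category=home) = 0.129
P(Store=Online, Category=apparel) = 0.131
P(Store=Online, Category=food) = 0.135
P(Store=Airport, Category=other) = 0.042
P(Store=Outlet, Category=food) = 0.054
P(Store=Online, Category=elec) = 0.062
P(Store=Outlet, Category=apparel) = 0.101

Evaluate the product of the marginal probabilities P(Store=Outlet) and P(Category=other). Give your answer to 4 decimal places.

P(Store=Outlet) = 0.054 + 0.101 + 0.011 + 0.036 + 0.020 = 0.222.
P(Category=other) = 0.042 + 0.020 + 0.088 = 0.150.
Product: 0.222 × 0.150 = 0.0333.

0.0333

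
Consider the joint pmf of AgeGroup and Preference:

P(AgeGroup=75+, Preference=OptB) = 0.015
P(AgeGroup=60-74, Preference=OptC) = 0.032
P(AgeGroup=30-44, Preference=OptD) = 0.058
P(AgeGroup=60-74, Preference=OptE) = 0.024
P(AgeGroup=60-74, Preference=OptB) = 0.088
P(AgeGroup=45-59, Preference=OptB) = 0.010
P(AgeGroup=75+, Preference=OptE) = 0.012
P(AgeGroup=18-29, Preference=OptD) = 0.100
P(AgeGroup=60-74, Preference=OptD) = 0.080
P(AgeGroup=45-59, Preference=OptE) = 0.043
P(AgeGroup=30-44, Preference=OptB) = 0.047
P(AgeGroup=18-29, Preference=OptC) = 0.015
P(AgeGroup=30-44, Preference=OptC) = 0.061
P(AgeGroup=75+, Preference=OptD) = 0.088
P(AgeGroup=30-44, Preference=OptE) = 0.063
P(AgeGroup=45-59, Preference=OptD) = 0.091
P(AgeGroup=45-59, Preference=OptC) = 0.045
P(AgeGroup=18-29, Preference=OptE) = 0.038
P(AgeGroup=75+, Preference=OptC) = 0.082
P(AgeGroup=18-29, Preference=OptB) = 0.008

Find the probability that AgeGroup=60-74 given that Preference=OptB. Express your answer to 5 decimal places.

P(Preference=OptB) = 0.008 + 0.047 + 0.010 + 0.088 + 0.015 = 0.168.
P(AgeGroup=60-74 | Preference=OptB) = 0.088/0.168 = 0.52381.

0.52381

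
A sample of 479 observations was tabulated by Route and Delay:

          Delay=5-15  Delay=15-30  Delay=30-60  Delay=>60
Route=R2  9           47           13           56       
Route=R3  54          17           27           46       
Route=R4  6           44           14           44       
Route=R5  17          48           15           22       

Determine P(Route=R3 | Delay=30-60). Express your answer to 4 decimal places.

0.3913

Total with Delay=30-60: 13 + 27 + 14 + 15 = 69.
P(Route=R3 | Delay=30-60) = 27/69 = 0.3913.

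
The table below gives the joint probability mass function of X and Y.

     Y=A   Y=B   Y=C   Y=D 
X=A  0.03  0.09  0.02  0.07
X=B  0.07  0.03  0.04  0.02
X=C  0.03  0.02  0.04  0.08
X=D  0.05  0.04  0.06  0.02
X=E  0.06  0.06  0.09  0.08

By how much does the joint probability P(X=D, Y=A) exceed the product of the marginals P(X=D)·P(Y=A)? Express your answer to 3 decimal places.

P(X=D) = 0.05 + 0.04 + 0.06 + 0.02 = 0.17.
P(Y=A) = 0.03 + 0.07 + 0.03 + 0.05 + 0.06 = 0.24.
P(X=D, Y=A) − P(X=D)P(Y=A) = 0.05 − 0.17×0.24 = 0.009.

0.009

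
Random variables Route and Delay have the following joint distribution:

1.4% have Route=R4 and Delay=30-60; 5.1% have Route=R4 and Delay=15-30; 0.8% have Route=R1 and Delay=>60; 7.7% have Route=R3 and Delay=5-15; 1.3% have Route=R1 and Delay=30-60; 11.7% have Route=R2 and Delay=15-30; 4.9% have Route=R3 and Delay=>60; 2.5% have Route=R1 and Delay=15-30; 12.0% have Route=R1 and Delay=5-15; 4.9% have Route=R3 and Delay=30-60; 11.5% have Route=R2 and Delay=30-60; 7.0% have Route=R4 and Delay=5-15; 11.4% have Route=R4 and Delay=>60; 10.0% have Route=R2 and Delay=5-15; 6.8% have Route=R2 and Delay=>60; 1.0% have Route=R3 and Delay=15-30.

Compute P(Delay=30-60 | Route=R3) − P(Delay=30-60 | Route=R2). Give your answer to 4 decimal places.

-0.0226

P(Route=R3) = 0.077 + 0.010 + 0.049 + 0.049 = 0.185; P(Delay=30-60 | Route=R3) = 0.049/0.185 = 0.26486.
P(Route=R2) = 0.100 + 0.117 + 0.115 + 0.068 = 0.400; P(Delay=30-60 | Route=R2) = 0.115/0.400 = 0.28750.
Difference = -0.0226.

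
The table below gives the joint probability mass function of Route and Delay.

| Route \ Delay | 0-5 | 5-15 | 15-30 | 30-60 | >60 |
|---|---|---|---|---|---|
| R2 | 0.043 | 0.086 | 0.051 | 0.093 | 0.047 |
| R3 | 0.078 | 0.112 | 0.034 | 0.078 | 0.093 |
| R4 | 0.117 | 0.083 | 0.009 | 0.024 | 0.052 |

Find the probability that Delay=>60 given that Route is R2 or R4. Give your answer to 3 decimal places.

0.164

P(Route=R2) = 0.043 + 0.086 + 0.051 + 0.093 + 0.047 = 0.320.
P(Route=R4) = 0.117 + 0.083 + 0.009 + 0.024 + 0.052 = 0.285.
P(Route ∈ {R2, R4}) = 0.320 + 0.285 = 0.605; P(Delay=>60, Route ∈ {R2, R4}) = 0.047 + 0.052 = 0.099.
P(Delay=>60 | Route ∈ {R2, R4}) = 0.099/0.605 = 0.164.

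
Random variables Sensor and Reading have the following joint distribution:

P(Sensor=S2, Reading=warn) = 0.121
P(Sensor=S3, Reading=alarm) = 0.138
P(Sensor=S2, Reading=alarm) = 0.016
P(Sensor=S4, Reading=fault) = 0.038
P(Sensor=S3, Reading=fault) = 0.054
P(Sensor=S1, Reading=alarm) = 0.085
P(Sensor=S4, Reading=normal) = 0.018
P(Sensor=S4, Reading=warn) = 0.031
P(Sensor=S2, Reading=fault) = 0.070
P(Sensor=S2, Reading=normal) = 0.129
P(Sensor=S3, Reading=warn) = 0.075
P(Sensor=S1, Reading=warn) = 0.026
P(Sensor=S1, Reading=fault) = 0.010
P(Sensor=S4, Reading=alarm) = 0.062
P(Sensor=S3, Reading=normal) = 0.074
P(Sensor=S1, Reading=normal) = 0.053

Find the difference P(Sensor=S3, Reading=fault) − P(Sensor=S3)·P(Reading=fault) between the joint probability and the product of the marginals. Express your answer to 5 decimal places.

-0.00465

P(Sensor=S3) = 0.074 + 0.075 + 0.138 + 0.054 = 0.341.
P(Reading=fault) = 0.010 + 0.070 + 0.054 + 0.038 = 0.172.
P(Sensor=S3, Reading=fault) − P(Sensor=S3)P(Reading=fault) = 0.054 − 0.341×0.172 = -0.00465.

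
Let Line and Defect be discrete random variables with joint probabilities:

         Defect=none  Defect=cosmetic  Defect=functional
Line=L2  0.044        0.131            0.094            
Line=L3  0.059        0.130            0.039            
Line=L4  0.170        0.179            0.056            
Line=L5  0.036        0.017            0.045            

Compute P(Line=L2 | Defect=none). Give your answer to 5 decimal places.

0.14239

P(Defect=none) = 0.044 + 0.059 + 0.170 + 0.036 = 0.309.
P(Line=L2 | Defect=none) = 0.044/0.309 = 0.14239.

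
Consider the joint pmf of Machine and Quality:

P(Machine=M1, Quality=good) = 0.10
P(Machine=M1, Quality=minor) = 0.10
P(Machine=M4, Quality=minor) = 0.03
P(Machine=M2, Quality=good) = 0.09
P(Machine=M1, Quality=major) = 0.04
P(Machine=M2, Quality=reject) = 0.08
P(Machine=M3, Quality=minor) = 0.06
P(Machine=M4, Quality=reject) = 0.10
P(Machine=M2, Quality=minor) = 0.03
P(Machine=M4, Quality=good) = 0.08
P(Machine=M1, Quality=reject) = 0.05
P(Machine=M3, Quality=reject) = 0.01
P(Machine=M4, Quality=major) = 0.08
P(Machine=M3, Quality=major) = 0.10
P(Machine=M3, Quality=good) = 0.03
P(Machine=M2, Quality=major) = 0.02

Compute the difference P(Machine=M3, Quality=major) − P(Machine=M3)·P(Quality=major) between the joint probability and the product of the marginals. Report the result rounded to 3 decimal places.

0.052

P(Machine=M3) = 0.03 + 0.06 + 0.10 + 0.01 = 0.20.
P(Quality=major) = 0.04 + 0.02 + 0.10 + 0.08 = 0.24.
P(Machine=M3, Quality=major) − P(Machine=M3)P(Quality=major) = 0.10 − 0.20×0.24 = 0.052.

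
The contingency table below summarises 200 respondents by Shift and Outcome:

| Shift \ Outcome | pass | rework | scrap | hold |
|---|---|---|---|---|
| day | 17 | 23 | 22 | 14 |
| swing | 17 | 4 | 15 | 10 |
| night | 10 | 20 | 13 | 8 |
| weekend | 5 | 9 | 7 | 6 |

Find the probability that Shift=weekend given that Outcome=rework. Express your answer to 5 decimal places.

0.16071

Total with Outcome=rework: 23 + 4 + 20 + 9 = 56.
P(Shift=weekend | Outcome=rework) = 9/56 = 0.16071.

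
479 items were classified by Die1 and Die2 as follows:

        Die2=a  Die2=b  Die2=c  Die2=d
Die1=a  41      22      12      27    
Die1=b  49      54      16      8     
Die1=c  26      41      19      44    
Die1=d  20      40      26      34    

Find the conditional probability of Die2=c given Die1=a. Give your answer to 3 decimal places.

Total with Die1=a: 41 + 22 + 12 + 27 = 102.
P(Die2=c | Die1=a) = 12/102 = 0.118.

0.118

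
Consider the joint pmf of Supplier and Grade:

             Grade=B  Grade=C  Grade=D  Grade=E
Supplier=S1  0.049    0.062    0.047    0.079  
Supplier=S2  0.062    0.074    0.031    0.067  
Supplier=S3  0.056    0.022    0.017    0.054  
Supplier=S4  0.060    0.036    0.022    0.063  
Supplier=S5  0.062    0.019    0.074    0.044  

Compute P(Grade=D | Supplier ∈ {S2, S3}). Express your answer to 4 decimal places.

0.1253

P(Supplier=S2) = 0.062 + 0.074 + 0.031 + 0.067 = 0.234.
P(Supplier=S3) = 0.056 + 0.022 + 0.017 + 0.054 = 0.149.
P(Supplier ∈ {S2, S3}) = 0.234 + 0.149 = 0.383; P(Grade=D, Supplier ∈ {S2, S3}) = 0.031 + 0.017 = 0.048.
P(Grade=D | Supplier ∈ {S2, S3}) = 0.048/0.383 = 0.1253.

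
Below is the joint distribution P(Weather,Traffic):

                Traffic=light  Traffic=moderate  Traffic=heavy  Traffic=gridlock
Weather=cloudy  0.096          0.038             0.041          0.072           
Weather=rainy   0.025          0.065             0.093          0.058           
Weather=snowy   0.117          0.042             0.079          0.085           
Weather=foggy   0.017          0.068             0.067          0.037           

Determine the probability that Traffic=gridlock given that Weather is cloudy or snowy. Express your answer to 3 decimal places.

P(Weather=cloudy) = 0.096 + 0.038 + 0.041 + 0.072 = 0.247.
P(Weather=snowy) = 0.117 + 0.042 + 0.079 + 0.085 = 0.323.
P(Weather ∈ {cloudy, snowy}) = 0.247 + 0.323 = 0.570; P(Traffic=gridlock, Weather ∈ {cloudy, snowy}) = 0.072 + 0.085 = 0.157.
P(Traffic=gridlock | Weather ∈ {cloudy, snowy}) = 0.157/0.570 = 0.275.

0.275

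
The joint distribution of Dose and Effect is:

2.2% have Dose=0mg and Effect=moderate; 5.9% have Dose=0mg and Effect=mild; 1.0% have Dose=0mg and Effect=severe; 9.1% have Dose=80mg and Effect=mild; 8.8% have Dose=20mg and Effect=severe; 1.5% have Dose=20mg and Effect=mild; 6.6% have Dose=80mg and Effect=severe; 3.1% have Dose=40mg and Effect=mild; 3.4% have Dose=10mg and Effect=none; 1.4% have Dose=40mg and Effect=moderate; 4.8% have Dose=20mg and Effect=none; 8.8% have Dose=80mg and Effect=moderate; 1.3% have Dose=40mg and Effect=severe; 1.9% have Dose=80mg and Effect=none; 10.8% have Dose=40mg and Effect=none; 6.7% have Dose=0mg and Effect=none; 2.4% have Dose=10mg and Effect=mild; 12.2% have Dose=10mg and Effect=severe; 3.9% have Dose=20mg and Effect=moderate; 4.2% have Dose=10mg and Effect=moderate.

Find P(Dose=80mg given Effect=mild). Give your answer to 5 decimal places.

P(Effect=mild) = 0.059 + 0.024 + 0.015 + 0.031 + 0.091 = 0.220.
P(Dose=80mg | Effect=mild) = 0.091/0.220 = 0.41364.

0.41364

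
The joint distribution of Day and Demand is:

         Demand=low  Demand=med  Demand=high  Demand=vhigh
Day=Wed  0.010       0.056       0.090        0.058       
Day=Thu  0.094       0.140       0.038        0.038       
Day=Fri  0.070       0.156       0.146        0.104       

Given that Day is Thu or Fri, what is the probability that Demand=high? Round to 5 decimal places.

P(Day=Thu) = 0.094 + 0.140 + 0.038 + 0.038 = 0.310.
P(Day=Fri) = 0.070 + 0.156 + 0.146 + 0.104 = 0.476.
P(Day ∈ {Thu, Fri}) = 0.310 + 0.476 = 0.786; P(Demand=high, Day ∈ {Thu, Fri}) = 0.038 + 0.146 = 0.184.
P(Demand=high | Day ∈ {Thu, Fri}) = 0.184/0.786 = 0.23410.

0.23410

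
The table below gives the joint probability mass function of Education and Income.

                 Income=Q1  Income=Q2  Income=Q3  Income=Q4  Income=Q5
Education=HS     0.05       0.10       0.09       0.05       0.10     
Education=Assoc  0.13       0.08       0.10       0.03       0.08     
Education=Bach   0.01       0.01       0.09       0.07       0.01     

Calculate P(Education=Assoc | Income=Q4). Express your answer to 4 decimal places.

0.2000

P(Income=Q4) = 0.05 + 0.03 + 0.07 = 0.15.
P(Education=Assoc | Income=Q4) = 0.03/0.15 = 0.2000.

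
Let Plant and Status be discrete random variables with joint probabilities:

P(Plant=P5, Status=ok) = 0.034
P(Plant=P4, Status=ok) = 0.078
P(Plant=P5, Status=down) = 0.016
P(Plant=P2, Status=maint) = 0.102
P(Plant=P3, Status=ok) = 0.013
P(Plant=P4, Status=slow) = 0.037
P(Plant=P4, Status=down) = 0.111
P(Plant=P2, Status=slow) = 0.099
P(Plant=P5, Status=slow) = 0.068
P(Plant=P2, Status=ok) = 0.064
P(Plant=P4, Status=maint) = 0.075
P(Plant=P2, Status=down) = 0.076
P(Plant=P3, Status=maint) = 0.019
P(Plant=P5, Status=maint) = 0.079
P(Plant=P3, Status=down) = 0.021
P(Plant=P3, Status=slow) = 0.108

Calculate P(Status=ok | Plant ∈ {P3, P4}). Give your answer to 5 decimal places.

0.19697

P(Plant=P3) = 0.013 + 0.108 + 0.021 + 0.019 = 0.161.
P(Plant=P4) = 0.078 + 0.037 + 0.111 + 0.075 = 0.301.
P(Plant ∈ {P3, P4}) = 0.161 + 0.301 = 0.462; P(Status=ok, Plant ∈ {P3, P4}) = 0.013 + 0.078 = 0.091.
P(Status=ok | Plant ∈ {P3, P4}) = 0.091/0.462 = 0.19697.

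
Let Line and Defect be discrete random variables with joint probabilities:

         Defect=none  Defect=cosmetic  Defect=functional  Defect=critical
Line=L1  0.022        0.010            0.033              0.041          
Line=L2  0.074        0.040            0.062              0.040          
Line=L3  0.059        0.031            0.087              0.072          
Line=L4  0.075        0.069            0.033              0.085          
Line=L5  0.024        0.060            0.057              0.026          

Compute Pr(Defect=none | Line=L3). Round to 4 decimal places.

P(Line=L3) = 0.059 + 0.031 + 0.087 + 0.072 = 0.249.
P(Defect=none | Line=L3) = 0.059/0.249 = 0.2369.

0.2369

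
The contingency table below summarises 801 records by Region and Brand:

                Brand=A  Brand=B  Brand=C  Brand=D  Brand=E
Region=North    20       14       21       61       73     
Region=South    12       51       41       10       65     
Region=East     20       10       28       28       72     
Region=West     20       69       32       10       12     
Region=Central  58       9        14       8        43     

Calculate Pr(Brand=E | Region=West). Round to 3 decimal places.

Total with Region=West: 20 + 69 + 32 + 10 + 12 = 143.
P(Brand=E | Region=West) = 12/143 = 0.084.

0.084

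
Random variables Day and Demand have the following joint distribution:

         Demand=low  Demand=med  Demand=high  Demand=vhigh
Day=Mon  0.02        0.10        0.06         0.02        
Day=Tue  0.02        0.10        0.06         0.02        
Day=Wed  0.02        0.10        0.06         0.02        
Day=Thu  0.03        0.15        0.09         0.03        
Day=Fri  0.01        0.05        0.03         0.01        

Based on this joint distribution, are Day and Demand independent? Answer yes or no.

Every cell satisfies P(Day,Demand) = P(Day)·P(Demand). For instance P(Day=Thu) = 0.30, P(Demand=high) = 0.30, and 0.30×0.30 = 0.09 matches the joint entry. So Day and Demand are independent.

yes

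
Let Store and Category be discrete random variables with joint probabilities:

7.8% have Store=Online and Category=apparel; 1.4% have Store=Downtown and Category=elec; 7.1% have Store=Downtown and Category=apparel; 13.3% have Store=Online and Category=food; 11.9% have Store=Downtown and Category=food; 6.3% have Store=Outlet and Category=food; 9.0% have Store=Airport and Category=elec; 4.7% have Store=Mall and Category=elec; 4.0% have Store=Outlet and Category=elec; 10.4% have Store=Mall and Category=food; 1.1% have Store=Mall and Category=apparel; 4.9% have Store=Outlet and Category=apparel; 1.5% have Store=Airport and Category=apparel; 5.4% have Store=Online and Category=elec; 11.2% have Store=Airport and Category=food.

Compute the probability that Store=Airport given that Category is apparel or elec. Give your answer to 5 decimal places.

P(Category=apparel) = 0.071 + 0.011 + 0.015 + 0.049 + 0.078 = 0.224.
P(Category=elec) = 0.014 + 0.047 + 0.090 + 0.040 + 0.054 = 0.245.
P(Category ∈ {apparel, elec}) = 0.224 + 0.245 = 0.469; P(Store=Airport, Category ∈ {apparel, elec}) = 0.015 + 0.090 = 0.105.
P(Store=Airport | Category ∈ {apparel, elec}) = 0.105/0.469 = 0.22388.

0.22388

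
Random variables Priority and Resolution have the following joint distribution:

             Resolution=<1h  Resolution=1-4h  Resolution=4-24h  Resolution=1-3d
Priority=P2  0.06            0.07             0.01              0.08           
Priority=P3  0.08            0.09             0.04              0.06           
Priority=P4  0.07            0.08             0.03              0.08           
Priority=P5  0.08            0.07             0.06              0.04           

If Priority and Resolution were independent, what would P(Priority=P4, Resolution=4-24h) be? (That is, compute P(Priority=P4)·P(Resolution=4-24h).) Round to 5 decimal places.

0.03640

P(Priority=P4) = 0.07 + 0.08 + 0.03 + 0.08 = 0.26.
P(Resolution=4-24h) = 0.01 + 0.04 + 0.03 + 0.06 = 0.14.
Product: 0.26 × 0.14 = 0.03640.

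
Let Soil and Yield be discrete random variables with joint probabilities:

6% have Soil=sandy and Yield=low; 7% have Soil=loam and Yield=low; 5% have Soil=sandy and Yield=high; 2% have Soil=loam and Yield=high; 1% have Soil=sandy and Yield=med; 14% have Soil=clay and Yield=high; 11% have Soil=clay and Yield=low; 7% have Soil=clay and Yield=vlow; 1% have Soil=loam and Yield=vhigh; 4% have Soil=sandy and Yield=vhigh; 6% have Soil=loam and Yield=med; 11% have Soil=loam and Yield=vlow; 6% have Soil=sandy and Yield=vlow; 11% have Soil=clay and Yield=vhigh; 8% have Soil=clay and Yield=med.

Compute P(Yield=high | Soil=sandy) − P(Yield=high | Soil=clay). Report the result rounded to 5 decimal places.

P(Soil=sandy) = 0.06 + 0.06 + 0.01 + 0.05 + 0.04 = 0.22; P(Yield=high | Soil=sandy) = 0.05/0.22 = 0.227273.
P(Soil=clay) = 0.07 + 0.11 + 0.08 + 0.14 + 0.11 = 0.51; P(Yield=high | Soil=clay) = 0.14/0.51 = 0.274510.
Difference = -0.04724.

-0.04724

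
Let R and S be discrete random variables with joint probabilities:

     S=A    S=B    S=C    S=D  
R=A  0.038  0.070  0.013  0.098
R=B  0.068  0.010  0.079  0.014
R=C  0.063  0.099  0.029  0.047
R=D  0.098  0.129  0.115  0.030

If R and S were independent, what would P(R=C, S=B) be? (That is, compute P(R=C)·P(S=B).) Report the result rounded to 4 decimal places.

P(R=C) = 0.063 + 0.099 + 0.029 + 0.047 = 0.238.
P(S=B) = 0.070 + 0.010 + 0.099 + 0.129 = 0.308.
Product: 0.238 × 0.308 = 0.0733.

0.0733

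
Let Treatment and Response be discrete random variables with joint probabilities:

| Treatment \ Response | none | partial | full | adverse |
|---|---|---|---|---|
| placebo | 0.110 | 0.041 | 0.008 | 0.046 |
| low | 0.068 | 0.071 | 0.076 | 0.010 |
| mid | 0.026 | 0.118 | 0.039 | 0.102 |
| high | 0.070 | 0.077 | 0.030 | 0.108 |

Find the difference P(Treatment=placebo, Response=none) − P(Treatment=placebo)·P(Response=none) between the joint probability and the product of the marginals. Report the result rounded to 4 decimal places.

P(Treatment=placebo) = 0.110 + 0.041 + 0.008 + 0.046 = 0.205.
P(Response=none) = 0.110 + 0.068 + 0.026 + 0.070 = 0.274.
P(Treatment=placebo, Response=none) − P(Treatment=placebo)P(Response=none) = 0.110 − 0.205×0.274 = 0.0538.

0.0538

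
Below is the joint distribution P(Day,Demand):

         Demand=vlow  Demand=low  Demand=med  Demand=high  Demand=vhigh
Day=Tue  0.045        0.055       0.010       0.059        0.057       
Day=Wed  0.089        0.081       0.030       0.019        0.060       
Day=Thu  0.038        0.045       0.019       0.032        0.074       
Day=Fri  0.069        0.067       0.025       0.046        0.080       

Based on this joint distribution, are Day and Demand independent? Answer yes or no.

no

P(Day=Wed) = 0.279 and P(Demand=high) = 0.156, so their product is 0.04352, but P(Day=Wed, Demand=high) = 0.019. Since these differ, Day and Demand are not independent.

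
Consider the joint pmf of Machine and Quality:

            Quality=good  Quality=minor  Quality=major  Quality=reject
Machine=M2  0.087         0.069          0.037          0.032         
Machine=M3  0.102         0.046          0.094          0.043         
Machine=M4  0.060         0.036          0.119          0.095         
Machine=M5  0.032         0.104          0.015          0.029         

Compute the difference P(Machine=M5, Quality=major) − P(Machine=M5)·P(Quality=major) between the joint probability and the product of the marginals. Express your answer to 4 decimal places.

P(Machine=M5) = 0.032 + 0.104 + 0.015 + 0.029 = 0.180.
P(Quality=major) = 0.037 + 0.094 + 0.119 + 0.015 = 0.265.
P(Machine=M5, Quality=major) − P(Machine=M5)P(Quality=major) = 0.015 − 0.180×0.265 = -0.0327.

-0.0327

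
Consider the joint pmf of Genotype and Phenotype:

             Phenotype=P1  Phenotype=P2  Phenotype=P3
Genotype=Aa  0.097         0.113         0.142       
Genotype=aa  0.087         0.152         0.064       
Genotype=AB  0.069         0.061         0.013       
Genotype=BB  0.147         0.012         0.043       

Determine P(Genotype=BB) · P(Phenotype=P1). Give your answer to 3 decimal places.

0.081

P(Genotype=BB) = 0.147 + 0.012 + 0.043 = 0.202.
P(Phenotype=P1) = 0.097 + 0.087 + 0.069 + 0.147 = 0.400.
Product: 0.202 × 0.400 = 0.081.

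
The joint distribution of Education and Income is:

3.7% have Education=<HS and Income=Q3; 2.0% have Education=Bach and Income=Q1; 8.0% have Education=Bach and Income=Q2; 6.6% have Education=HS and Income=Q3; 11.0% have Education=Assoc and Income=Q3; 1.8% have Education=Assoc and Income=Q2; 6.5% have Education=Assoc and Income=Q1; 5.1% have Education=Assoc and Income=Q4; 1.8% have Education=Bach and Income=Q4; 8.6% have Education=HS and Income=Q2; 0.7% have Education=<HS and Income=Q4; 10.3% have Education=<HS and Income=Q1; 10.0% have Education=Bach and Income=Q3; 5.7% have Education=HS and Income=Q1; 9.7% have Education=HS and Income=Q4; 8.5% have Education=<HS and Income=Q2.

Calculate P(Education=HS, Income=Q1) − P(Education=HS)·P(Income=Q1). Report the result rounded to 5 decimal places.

-0.01797

P(Education=HS) = 0.057 + 0.086 + 0.066 + 0.097 = 0.306.
P(Income=Q1) = 0.103 + 0.057 + 0.065 + 0.020 = 0.245.
P(Education=HS, Income=Q1) − P(Education=HS)P(Income=Q1) = 0.057 − 0.306×0.245 = -0.01797.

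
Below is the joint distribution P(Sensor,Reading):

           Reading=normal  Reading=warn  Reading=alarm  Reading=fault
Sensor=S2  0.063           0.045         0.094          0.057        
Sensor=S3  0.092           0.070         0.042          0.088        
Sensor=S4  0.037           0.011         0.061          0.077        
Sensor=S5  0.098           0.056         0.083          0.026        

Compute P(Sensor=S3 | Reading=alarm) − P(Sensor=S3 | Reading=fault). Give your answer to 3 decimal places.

-0.205

P(Reading=alarm) = 0.094 + 0.042 + 0.061 + 0.083 = 0.280; P(Sensor=S3 | Reading=alarm) = 0.042/0.280 = 0.1500.
P(Reading=fault) = 0.057 + 0.088 + 0.077 + 0.026 = 0.248; P(Sensor=S3 | Reading=fault) = 0.088/0.248 = 0.3548.
Difference = -0.205.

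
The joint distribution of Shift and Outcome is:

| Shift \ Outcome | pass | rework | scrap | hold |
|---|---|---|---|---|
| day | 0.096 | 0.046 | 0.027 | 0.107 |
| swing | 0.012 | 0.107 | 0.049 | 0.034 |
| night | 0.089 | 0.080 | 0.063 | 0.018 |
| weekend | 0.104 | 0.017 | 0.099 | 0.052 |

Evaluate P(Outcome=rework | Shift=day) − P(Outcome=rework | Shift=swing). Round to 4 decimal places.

-0.3630

P(Shift=day) = 0.096 + 0.046 + 0.027 + 0.107 = 0.276; P(Outcome=rework | Shift=day) = 0.046/0.276 = 0.16667.
P(Shift=swing) = 0.012 + 0.107 + 0.049 + 0.034 = 0.202; P(Outcome=rework | Shift=swing) = 0.107/0.202 = 0.52970.
Difference = -0.3630.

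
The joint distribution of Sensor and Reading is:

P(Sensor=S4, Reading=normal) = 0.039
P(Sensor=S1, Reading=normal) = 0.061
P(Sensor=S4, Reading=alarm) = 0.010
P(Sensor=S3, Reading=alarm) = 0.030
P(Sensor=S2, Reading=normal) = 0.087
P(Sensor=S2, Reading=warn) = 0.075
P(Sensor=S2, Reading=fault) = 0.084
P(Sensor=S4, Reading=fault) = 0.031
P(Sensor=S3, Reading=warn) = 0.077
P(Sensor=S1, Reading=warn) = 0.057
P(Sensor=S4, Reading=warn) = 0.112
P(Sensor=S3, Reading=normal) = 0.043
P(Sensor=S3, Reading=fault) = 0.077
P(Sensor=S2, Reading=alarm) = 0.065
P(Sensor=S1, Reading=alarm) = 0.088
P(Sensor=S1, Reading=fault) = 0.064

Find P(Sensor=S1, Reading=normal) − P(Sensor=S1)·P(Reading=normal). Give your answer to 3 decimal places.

-0.001

P(Sensor=S1) = 0.061 + 0.057 + 0.088 + 0.064 = 0.270.
P(Reading=normal) = 0.061 + 0.087 + 0.043 + 0.039 = 0.230.
P(Sensor=S1, Reading=normal) − P(Sensor=S1)P(Reading=normal) = 0.061 − 0.270×0.230 = -0.001.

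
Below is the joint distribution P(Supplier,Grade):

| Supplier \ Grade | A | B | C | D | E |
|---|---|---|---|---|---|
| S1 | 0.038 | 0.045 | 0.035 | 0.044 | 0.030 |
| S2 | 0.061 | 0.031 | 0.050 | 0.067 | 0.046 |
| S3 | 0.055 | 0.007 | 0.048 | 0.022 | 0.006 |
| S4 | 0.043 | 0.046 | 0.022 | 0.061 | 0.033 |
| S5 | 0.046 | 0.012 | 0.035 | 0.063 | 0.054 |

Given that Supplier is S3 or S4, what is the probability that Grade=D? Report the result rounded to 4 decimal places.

P(Supplier=S3) = 0.055 + 0.007 + 0.048 + 0.022 + 0.006 = 0.138.
P(Supplier=S4) = 0.043 + 0.046 + 0.022 + 0.061 + 0.033 = 0.205.
P(Supplier ∈ {S3, S4}) = 0.138 + 0.205 = 0.343; P(Grade=D, Supplier ∈ {S3, S4}) = 0.022 + 0.061 = 0.083.
P(Grade=D | Supplier ∈ {S3, S4}) = 0.083/0.343 = 0.2420.

0.2420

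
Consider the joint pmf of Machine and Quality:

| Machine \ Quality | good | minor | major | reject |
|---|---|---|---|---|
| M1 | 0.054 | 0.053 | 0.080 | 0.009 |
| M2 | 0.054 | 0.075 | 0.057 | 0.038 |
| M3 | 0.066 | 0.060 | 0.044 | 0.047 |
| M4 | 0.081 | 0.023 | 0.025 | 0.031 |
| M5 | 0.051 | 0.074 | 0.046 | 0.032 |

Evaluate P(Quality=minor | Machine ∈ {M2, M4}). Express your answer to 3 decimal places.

P(Machine=M2) = 0.054 + 0.075 + 0.057 + 0.038 = 0.224.
P(Machine=M4) = 0.081 + 0.023 + 0.025 + 0.031 = 0.160.
P(Machine ∈ {M2, M4}) = 0.224 + 0.160 = 0.384; P(Quality=minor, Machine ∈ {M2, M4}) = 0.075 + 0.023 = 0.098.
P(Quality=minor | Machine ∈ {M2, M4}) = 0.098/0.384 = 0.255.

0.255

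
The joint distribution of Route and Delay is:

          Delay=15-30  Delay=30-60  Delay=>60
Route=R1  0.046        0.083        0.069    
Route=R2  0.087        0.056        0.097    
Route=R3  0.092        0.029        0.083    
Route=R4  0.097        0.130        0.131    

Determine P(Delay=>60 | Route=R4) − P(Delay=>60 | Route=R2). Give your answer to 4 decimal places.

-0.0382

P(Route=R4) = 0.097 + 0.130 + 0.131 = 0.358; P(Delay=>60 | Route=R4) = 0.131/0.358 = 0.36592.
P(Route=R2) = 0.087 + 0.056 + 0.097 = 0.240; P(Delay=>60 | Route=R2) = 0.097/0.240 = 0.40417.
Difference = -0.0382.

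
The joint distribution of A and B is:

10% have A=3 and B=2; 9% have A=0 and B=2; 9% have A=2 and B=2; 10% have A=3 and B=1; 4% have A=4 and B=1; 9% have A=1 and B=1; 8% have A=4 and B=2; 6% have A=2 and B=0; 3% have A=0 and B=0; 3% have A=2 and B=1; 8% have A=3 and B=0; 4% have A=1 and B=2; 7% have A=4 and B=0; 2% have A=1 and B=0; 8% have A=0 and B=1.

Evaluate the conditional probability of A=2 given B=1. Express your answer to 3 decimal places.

0.088

P(B=1) = 0.08 + 0.09 + 0.03 + 0.10 + 0.04 = 0.34.
P(A=2 | B=1) = 0.03/0.34 = 0.088.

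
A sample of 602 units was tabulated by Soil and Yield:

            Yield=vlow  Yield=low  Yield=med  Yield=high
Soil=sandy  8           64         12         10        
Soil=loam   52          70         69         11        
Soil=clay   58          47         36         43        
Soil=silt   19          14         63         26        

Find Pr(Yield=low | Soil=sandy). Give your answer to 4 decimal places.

Total with Soil=sandy: 8 + 64 + 12 + 10 = 94.
P(Yield=low | Soil=sandy) = 64/94 = 0.6809.

0.6809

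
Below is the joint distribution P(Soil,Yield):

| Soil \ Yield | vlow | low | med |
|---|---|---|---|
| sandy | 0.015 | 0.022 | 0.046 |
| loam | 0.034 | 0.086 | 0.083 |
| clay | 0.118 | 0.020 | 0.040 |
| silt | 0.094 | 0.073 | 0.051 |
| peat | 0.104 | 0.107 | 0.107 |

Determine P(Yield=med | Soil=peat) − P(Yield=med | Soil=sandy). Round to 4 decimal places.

-0.2177

P(Soil=peat) = 0.104 + 0.107 + 0.107 = 0.318; P(Yield=med | Soil=peat) = 0.107/0.318 = 0.33648.
P(Soil=sandy) = 0.015 + 0.022 + 0.046 = 0.083; P(Yield=med | Soil=sandy) = 0.046/0.083 = 0.55422.
Difference = -0.2177.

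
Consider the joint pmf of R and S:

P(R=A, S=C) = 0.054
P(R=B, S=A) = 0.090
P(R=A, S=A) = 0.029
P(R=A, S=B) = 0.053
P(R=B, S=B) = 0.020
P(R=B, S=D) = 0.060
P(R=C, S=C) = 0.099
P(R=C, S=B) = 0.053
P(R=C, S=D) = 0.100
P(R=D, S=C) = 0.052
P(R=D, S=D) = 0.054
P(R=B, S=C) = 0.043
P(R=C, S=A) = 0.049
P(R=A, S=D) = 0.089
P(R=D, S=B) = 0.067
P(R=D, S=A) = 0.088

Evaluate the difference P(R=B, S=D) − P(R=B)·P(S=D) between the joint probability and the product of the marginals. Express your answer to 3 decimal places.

P(R=B) = 0.090 + 0.020 + 0.043 + 0.060 = 0.213.
P(S=D) = 0.089 + 0.060 + 0.100 + 0.054 = 0.303.
P(R=B, S=D) − P(R=B)P(S=D) = 0.060 − 0.213×0.303 = -0.005.

-0.005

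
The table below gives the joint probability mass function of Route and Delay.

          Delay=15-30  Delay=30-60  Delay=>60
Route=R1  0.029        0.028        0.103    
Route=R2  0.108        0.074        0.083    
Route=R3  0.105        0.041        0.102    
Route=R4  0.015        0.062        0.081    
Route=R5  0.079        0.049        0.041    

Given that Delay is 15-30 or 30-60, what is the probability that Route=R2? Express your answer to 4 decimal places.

P(Delay=15-30) = 0.029 + 0.108 + 0.105 + 0.015 + 0.079 = 0.336.
P(Delay=30-60) = 0.028 + 0.074 + 0.041 + 0.062 + 0.049 = 0.254.
P(Delay ∈ {15-30, 30-60}) = 0.336 + 0.254 = 0.590; P(Route=R2, Delay ∈ {15-30, 30-60}) = 0.108 + 0.074 = 0.182.
P(Route=R2 | Delay ∈ {15-30, 30-60}) = 0.182/0.590 = 0.3085.

0.3085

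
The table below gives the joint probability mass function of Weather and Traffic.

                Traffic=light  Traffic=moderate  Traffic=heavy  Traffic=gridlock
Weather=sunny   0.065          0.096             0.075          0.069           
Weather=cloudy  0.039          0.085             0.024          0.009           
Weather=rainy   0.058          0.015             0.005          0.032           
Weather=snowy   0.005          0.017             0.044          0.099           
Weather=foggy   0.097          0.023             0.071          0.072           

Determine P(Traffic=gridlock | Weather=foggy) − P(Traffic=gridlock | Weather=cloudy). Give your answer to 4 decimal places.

0.2164

P(Weather=foggy) = 0.097 + 0.023 + 0.071 + 0.072 = 0.263; P(Traffic=gridlock | Weather=foggy) = 0.072/0.263 = 0.27376.
P(Weather=cloudy) = 0.039 + 0.085 + 0.024 + 0.009 = 0.157; P(Traffic=gridlock | Weather=cloudy) = 0.009/0.157 = 0.05732.
Difference = 0.2164.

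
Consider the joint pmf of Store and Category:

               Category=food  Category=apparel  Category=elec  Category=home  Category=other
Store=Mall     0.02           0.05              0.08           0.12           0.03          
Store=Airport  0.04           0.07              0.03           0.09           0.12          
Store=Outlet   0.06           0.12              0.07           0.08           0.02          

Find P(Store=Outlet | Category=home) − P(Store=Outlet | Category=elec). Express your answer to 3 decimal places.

-0.113

P(Category=home) = 0.12 + 0.09 + 0.08 = 0.29; P(Store=Outlet | Category=home) = 0.08/0.29 = 0.2759.
P(Category=elec) = 0.08 + 0.03 + 0.07 = 0.18; P(Store=Outlet | Category=elec) = 0.07/0.18 = 0.3889.
Difference = -0.113.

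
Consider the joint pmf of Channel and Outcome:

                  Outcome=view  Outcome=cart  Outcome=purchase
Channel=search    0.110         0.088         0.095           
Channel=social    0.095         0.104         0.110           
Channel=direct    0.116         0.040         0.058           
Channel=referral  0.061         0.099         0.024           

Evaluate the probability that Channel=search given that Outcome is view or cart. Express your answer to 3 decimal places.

0.278

P(Outcome=view) = 0.110 + 0.095 + 0.116 + 0.061 = 0.382.
P(Outcome=cart) = 0.088 + 0.104 + 0.040 + 0.099 = 0.331.
P(Outcome ∈ {view, cart}) = 0.382 + 0.331 = 0.713; P(Channel=search, Outcome ∈ {view, cart}) = 0.110 + 0.088 = 0.198.
P(Channel=search | Outcome ∈ {view, cart}) = 0.198/0.713 = 0.278.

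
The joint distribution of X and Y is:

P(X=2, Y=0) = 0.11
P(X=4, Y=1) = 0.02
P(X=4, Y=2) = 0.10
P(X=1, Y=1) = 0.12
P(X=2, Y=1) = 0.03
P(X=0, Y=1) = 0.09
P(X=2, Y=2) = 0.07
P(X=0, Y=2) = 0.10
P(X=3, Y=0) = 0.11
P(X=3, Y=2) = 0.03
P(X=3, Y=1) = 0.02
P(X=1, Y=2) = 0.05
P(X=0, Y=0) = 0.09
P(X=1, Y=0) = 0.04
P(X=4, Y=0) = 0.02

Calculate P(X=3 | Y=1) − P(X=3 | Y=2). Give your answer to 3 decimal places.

-0.014

P(Y=1) = 0.09 + 0.12 + 0.03 + 0.02 + 0.02 = 0.28; P(X=3 | Y=1) = 0.02/0.28 = 0.0714.
P(Y=2) = 0.10 + 0.05 + 0.07 + 0.03 + 0.10 = 0.35; P(X=3 | Y=2) = 0.03/0.35 = 0.0857.
Difference = -0.014.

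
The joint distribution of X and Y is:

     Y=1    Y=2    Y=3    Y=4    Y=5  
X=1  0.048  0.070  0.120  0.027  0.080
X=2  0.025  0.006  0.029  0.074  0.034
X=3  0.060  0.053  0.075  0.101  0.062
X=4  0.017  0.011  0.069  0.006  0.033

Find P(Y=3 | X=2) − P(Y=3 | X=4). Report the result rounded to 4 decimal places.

-0.3347

P(X=2) = 0.025 + 0.006 + 0.029 + 0.074 + 0.034 = 0.168; P(Y=3 | X=2) = 0.029/0.168 = 0.17262.
P(X=4) = 0.017 + 0.011 + 0.069 + 0.006 + 0.033 = 0.136; P(Y=3 | X=4) = 0.069/0.136 = 0.50735.
Difference = -0.3347.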